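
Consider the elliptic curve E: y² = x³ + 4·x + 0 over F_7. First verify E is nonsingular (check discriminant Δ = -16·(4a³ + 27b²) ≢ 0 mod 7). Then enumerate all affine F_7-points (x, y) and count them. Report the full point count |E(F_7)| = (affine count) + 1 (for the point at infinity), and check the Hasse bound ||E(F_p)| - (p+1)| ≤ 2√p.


Affine points = {(0, 0), (2, 3), (2, 4), (3, 2), (3, 5), (6, 3), (6, 4)}; affine count = 7; |E(F_7)| = 8.

Discriminant check: Δ ∝ 4a³ + 27b² = 4·4³ + 27·0² = 4·64 + 27·0 ≡ 4 (mod 7). Nonzero ⇒ E is nonsingular.
For each x ∈ F_7, compute rhs = x³ + 4·x + 0 mod 7, then count y ∈ F_7 with y² ≡ rhs.
  x = 0: rhs = 0, matching y values: 0 (1 points).
  x = 1: rhs = 5, matching y values: none (0 points).
  x = 2: rhs = 2, matching y values: 3, 4 (2 points).
  x = 3: rhs = 4, matching y values: 2, 5 (2 points).
  x = 4: rhs = 3, matching y values: none (0 points).
  x = 5: rhs = 5, matching y values: none (0 points).
  x = 6: rhs = 2, matching y values: 3, 4 (2 points).
Total affine count: 7.
Full point count |E(F_7)| = 7 + 1 = 8.
Hasse bound: |8 − (7+1)| = |0| = 0 ≤ 2√7 ≈ 5.2915 ✓.


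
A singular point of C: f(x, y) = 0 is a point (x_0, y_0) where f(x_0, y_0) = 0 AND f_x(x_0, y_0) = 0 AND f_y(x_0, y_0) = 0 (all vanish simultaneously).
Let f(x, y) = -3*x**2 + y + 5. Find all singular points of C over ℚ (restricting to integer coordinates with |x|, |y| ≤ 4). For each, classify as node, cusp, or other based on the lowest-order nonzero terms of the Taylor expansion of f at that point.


No singular points in the scanned grid; C is smooth there.

Compute partial derivatives:
  f_x = -6*x.
  f_y = 1.
f_y = 1 is a nonzero constant, so f_y never vanishes: no point (x, y) can satisfy f = f_x = f_y = 0. In particular no (x, y) ∈ {−4, ..., 4}² is singular; the curve is smooth.


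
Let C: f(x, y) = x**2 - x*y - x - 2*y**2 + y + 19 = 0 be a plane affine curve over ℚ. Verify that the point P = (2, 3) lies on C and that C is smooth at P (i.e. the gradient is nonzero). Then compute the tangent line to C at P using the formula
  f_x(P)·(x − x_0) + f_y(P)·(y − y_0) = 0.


Tangent line at P: 39 - 13*y = 0.

Step 1: f(2, 3) = 0, so P lies on C.
Step 2: partial derivatives
  f_x(x, y) = 2*x - y - 1, f_y(x, y) = -x - 4*y + 1.
  f_x(P) = 0, f_y(P) = -13 (gradient nonzero, so P is smooth).
Step 3: tangent line at P: 0·(x − 2) + -13·(y − 3) = 0.
Expanding: 39 - 13*y = 0.


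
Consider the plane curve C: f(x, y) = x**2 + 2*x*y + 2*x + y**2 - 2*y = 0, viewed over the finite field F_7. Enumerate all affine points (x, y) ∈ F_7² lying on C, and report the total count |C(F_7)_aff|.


Affine F_7-points: {(0, 0), (0, 2), (1, 2), (1, 5), (2, 6), (5, 0), (5, 6)}; count = 7.

For each of the 49 pairs (x, y) ∈ F_7², evaluate f(x, y) mod 7. Record the zeros.
  x = 0: [0↦0, 1↦6, 2↦0, 3↦3, 4↦1, 5↦1, 6↦3]  zeros at y ∈ {0, 2}
  x = 1: [0↦3, 1↦4, 2↦0, 3↦5, 4↦5, 5↦0, 6↦4]  zeros at y ∈ {2, 5}
  x = 2: [0↦1, 1↦4, 2↦2, 3↦2, 4↦4, 5↦1, 6↦0]  zeros at y ∈ {6}
  x = 3: [0↦1, 1↦6, 2↦6, 3↦1, 4↦5, 5↦4, 6↦5]  zeros at y ∈ ∅
  x = 4: [0↦3, 1↦3, 2↦5, 3↦2, 4↦1, 5↦2, 6↦5]  zeros at y ∈ ∅
  x = 5: [0↦0, 1↦2, 2↦6, 3↦5, 4↦6, 5↦2, 6↦0]  zeros at y ∈ {0, 6}
  x = 6: [0↦6, 1↦3, 2↦2, 3↦3, 4↦6, 5↦4, 6↦4]  zeros at y ∈ ∅
Collecting zeros: affine points = {(0, 0), (0, 2), (1, 2), (1, 5), (2, 6), (5, 0), (5, 6)}.
Total count |C(F_7)_aff| = 7.


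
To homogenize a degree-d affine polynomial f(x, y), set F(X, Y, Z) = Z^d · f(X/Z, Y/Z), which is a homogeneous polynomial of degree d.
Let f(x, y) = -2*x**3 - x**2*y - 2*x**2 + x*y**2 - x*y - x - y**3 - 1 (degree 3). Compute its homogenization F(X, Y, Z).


F(X, Y, Z) = -2*X**3 - X**2*Y - 2*X**2*Z + X*Y**2 - X*Y*Z - X*Z**2 - Y**3 - Z**3

deg(f) = 3.
Substitute x = X/Z, y = Y/Z into f, then multiply by Z^3.
  monomial -2·x^3·y^0 ↦ -2·X^3·Y^0·Z^0.
  monomial -1·x^2·y^1 ↦ -1·X^2·Y^1·Z^0.
  monomial -2·x^2·y^0 ↦ -2·X^2·Y^0·Z^1.
  monomial 1·x^1·y^2 ↦ 1·X^1·Y^2·Z^0.
  monomial -1·x^1·y^1 ↦ -1·X^1·Y^1·Z^1.
  monomial -1·x^1·y^0 ↦ -1·X^1·Y^0·Z^2.
  monomial -1·x^0·y^3 ↦ -1·X^0·Y^3·Z^0.
  monomial -1·x^0·y^0 ↦ -1·X^0·Y^0·Z^3.
Collecting: F(X, Y, Z) = -2*X**3 - X**2*Y - 2*X**2*Z + X*Y**2 - X*Y*Z - X*Z**2 - Y**3 - Z**3.


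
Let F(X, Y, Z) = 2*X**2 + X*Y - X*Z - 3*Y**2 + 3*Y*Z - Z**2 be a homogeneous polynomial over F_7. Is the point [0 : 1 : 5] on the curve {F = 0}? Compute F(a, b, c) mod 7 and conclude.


F(0,1,5) ≡ 1 (mod 7); P is NOT on the curve.

Evaluate F(0, 1, 5) term-by-term (mod 7).
  2*X**2 ↦ 2·0·1·1 = 0
  X*Y ↦ 1·0·1·1 = 0
  -X*Z ↦ -1·0·1·5 = 0
  -3*Y**2 ↦ -3·1·1·1 = -3
  3*Y*Z ↦ 3·1·1·5 = 15
  -Z**2 ↦ -1·1·1·25 = -25
Sum: F(0, 1, 5) = (0) + (0) + (0) + (-3) + (15) + (-25) = -13.
Reducing mod 7: -13 ≡ 1 (mod 7).
Since F(a, b, c) ≡ 1 ≠ 0 (mod 7), P does NOT lie on the curve.


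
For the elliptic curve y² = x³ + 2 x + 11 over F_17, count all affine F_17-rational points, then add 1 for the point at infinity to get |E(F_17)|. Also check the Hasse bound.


Affine points = {(4, 7), (4, 10), (6, 1), (6, 16), (11, 2), (11, 15), (15, 4), (15, 13), (16, 5), (16, 12)}; affine count = 10; |E(F_17)| = 11.

Discriminant check: Δ ∝ 4a³ + 27b² = 4·2³ + 27·11² = 4·8 + 27·121 ≡ 1 (mod 17). Nonzero ⇒ E is nonsingular.
For each x ∈ F_17, compute rhs = x³ + 2·x + 11 mod 17, then count y ∈ F_17 with y² ≡ rhs.
  x = 0: rhs = 11, matching y values: none (0 points).
  x = 1: rhs = 14, matching y values: none (0 points).
  x = 2: rhs = 6, matching y values: none (0 points).
  x = 3: rhs = 10, matching y values: none (0 points).
  x = 4: rhs = 15, matching y values: 7, 10 (2 points).
  x = 5: rhs = 10, matching y values: none (0 points).
  x = 6: rhs = 1, matching y values: 1, 16 (2 points).
  x = 7: rhs = 11, matching y values: none (0 points).
  x = 8: rhs = 12, matching y values: none (0 points).
  x = 9: rhs = 10, matching y values: none (0 points).
  x = 10: rhs = 11, matching y values: none (0 points).
  x = 11: rhs = 4, matching y values: 2, 15 (2 points).
  x = 12: rhs = 12, matching y values: none (0 points).
  x = 13: rhs = 7, matching y values: none (0 points).
  x = 14: rhs = 12, matching y values: none (0 points).
  x = 15: rhs = 16, matching y values: 4, 13 (2 points).
  x = 16: rhs = 8, matching y values: 5, 12 (2 points).
Total affine count: 10.
Full point count |E(F_17)| = 10 + 1 = 11.
Hasse bound: |11 − (17+1)| = |-7| = 7 ≤ 2√17 ≈ 8.2462 ✓.


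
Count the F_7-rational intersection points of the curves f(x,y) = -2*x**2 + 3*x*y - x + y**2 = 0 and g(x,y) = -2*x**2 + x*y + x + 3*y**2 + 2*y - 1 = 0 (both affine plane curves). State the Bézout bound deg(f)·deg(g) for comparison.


Common zeros: {(3, 5)}; count = 1; Bézout bound = 4.

deg(f) = 2, deg(g) = 2, so Bézout bound = 4.
Scan x ∈ F_7. For each x, list the y ∈ F_7 with f(x, y) ≡ 0 and those with g(x, y) ≡ 0 (mod 7); the common zeros in that column are the intersection.
  x = 0: f ≡ 0 at y ∈ {0}; g ≡ 0 at y ∈ {5, 6}; common: ∅.
  x = 1: f ≡ 0 at y ∈ {2}; g ≡ 0 at y ∈ ∅; common: ∅.
  x = 2: f ≡ 0 at y ∈ ∅; g ≡ 0 at y ∈ {0, 1}; common: ∅.
  x = 3: f ≡ 0 at y ∈ {0, 5}; g ≡ 0 at y ∈ {5}; common: {5}.
  x = 4: f ≡ 0 at y ∈ {4, 5}; g ≡ 0 at y ∈ ∅; common: ∅.
  x = 5: f ≡ 0 at y ∈ {2, 4}; g ≡ 0 at y ∈ ∅; common: ∅.
  x = 6: f ≡ 0 at y ∈ ∅; g ≡ 0 at y ∈ {1}; common: ∅.
Collecting: common zeros = {(3, 5)}, so the count is 1.
Comparison with the Bézout bound: 1 ≤ 4 = deg(f)·deg(g), as expected for curves with no common component (the affine F_7-count falls short of the bound because intersections may lie at infinity, over extension fields, or carry multiplicity).


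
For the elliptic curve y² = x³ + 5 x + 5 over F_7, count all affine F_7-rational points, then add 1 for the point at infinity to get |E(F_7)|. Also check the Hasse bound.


Affine points = {(1, 2), (1, 5), (2, 3), (2, 4), (5, 1), (5, 6)}; affine count = 6; |E(F_7)| = 7.

Discriminant check: Δ ∝ 4a³ + 27b² = 4·5³ + 27·5² = 4·125 + 27·25 ≡ 6 (mod 7). Nonzero ⇒ E is nonsingular.
For each x ∈ F_7, compute rhs = x³ + 5·x + 5 mod 7, then count y ∈ F_7 with y² ≡ rhs.
  x = 0: rhs = 5, matching y values: none (0 points).
  x = 1: rhs = 4, matching y values: 2, 5 (2 points).
  x = 2: rhs = 2, matching y values: 3, 4 (2 points).
  x = 3: rhs = 5, matching y values: none (0 points).
  x = 4: rhs = 5, matching y values: none (0 points).
  x = 5: rhs = 1, matching y values: 1, 6 (2 points).
  x = 6: rhs = 6, matching y values: none (0 points).
Total affine count: 6.
Full point count |E(F_7)| = 6 + 1 = 7.
Hasse bound: |7 − (7+1)| = |-1| = 1 ≤ 2√7 ≈ 5.2915 ✓.


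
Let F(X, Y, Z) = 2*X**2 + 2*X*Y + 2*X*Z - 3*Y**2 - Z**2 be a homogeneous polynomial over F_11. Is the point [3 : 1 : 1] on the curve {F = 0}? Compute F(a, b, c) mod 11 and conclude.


F(3,1,1) ≡ 4 (mod 11); P is NOT on the curve.

Evaluate F(3, 1, 1) term-by-term (mod 11).
  2*X**2 ↦ 2·9·1·1 = 18
  2*X*Y ↦ 2·3·1·1 = 6
  2*X*Z ↦ 2·3·1·1 = 6
  -3*Y**2 ↦ -3·1·1·1 = -3
  -Z**2 ↦ -1·1·1·1 = -1
Sum: F(3, 1, 1) = (18) + (6) + (6) + (-3) + (-1) = 26.
Reducing mod 11: 26 ≡ 4 (mod 11).
Since F(a, b, c) ≡ 4 ≠ 0 (mod 11), P does NOT lie on the curve.


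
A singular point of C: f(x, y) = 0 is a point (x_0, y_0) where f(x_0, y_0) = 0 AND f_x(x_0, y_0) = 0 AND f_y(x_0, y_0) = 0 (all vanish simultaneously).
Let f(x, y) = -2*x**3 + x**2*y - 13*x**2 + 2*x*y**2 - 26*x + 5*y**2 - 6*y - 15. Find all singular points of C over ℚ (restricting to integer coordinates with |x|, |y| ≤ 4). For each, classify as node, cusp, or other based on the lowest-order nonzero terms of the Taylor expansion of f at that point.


Singular points: {(-2, 1)}; classification: cusp.

Compute partial derivatives:
  f_x = -6*x**2 + 2*x*y - 26*x + 2*y**2 - 26.
  f_y = x**2 + 4*x*y + 10*y - 6.
Scan x_0 ∈ {−4, ..., 4}. For each x_0, f_y(x_0, y) is a polynomial in y; find its integer roots y ∈ {−4, ..., 4}, then test f_x and f at those candidates.
  x = -4: f_y(-4, y) = 10 - 6*y; no integer root y with |y| ≤ 4.
  x = -3: f_y(-3, y) = 3 - 2*y; no integer root y with |y| ≤ 4.
  x = -2: f_y(-2, y) = 2*y - 2; vanishes at y ∈ {1}. (-2, 1): f_x = 0, f = 0 — SINGULAR.
  x = -1: f_y(-1, y) = 6*y - 5; no integer root y with |y| ≤ 4.
  x = 0: f_y(0, y) = 10*y - 6; no integer root y with |y| ≤ 4.
  x = 1: f_y(1, y) = 14*y - 5; no integer root y with |y| ≤ 4.
  x = 2: f_y(2, y) = 18*y - 2; no integer root y with |y| ≤ 4.
  x = 3: f_y(3, y) = 22*y + 3; no integer root y with |y| ≤ 4.
  x = 4: f_y(4, y) = 26*y + 10; no integer root y with |y| ≤ 4.
Only singular point on the grid: (-2, 1).
Classify: substitute x = -2 + u, y = 1 + v and expand: f = -2*u**3 + u**2*v + 2*u*v**2 + v**2.
No constant or linear terms (consistent with a singular point). Quadratic part: v**2. Cubic part: -2*u**3 + u**2*v + 2*u*v**2.
The quadratic part v**2 is a perfect square, so there is a single (double) tangent line v = 0, i.e. y = 1. Restricting the cubic part to that line (v = 0) leaves -2*u**3 ≠ 0, so f is not divisible by v and the branch is v² ≈ 2*u**3 to lowest order — this is a cusp.
Classification: cusp.


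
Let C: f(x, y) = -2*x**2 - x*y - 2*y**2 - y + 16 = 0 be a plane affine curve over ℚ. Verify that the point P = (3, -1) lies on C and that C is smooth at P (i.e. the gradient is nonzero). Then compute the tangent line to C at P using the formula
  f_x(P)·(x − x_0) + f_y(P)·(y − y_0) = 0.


Tangent line at P: 33 - 11*x = 0.

Step 1: f(3, -1) = 0, so P lies on C.
Step 2: partial derivatives
  f_x(x, y) = -4*x - y, f_y(x, y) = -x - 4*y - 1.
  f_x(P) = -11, f_y(P) = 0 (gradient nonzero, so P is smooth).
Step 3: tangent line at P: -11·(x − 3) + 0·(y − -1) = 0.
Expanding: 33 - 11*x = 0.


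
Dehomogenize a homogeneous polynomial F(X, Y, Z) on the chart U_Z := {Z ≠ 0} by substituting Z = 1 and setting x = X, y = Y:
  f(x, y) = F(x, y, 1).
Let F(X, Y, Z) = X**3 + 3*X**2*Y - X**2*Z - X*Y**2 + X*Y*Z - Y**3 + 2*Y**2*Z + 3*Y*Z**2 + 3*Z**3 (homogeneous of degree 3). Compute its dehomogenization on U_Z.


f(x, y) = x**3 + 3*x**2*y - x**2 - x*y**2 + x*y - y**3 + 2*y**2 + 3*y + 3

On U_Z we set Z = 1. Each monomial c·X^i·Y^j·Z^k in F becomes c·x^i·y^j·1^k = c·x^i·y^j.
Substituting Z = 1: F(X, Y, 1) = x**3 + 3*x**2*y - x**2 - x*y**2 + x*y - y**3 + 2*y**2 + 3*y + 3.
Note: deg(f) ≤ deg(F) = 3; strict inequality happens when F is divisible by Z (lost terms).


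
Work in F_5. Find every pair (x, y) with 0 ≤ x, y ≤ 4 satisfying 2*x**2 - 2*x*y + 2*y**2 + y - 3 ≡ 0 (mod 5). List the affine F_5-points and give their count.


Affine F_5-points: {(0, 1), (1, 1), (1, 2), (2, 0), (2, 4), (3, 0)}; count = 6.

For each of the 25 pairs (x, y) ∈ F_5², evaluate f(x, y) mod 5. Record the zeros.
  x = 0: [0↦2, 1↦0, 2↦2, 3↦3, 4↦3]  zeros at y ∈ {1}
  x = 1: [0↦4, 1↦0, 2↦0, 3↦4, 4↦2]  zeros at y ∈ {1, 2}
  x = 2: [0↦0, 1↦4, 2↦2, 3↦4, 4↦0]  zeros at y ∈ {0, 4}
  x = 3: [0↦0, 1↦2, 2↦3, 3↦3, 4↦2]  zeros at y ∈ {0}
  x = 4: [0↦4, 1↦4, 2↦3, 3↦1, 4↦3]  zeros at y ∈ ∅
Collecting zeros: affine points = {(0, 1), (1, 1), (1, 2), (2, 0), (2, 4), (3, 0)}.
Total count |C(F_5)_aff| = 6.


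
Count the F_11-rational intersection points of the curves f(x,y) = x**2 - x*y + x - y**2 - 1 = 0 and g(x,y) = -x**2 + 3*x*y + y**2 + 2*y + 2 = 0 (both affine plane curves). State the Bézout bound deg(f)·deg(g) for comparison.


Common zeros: ∅; count = 0; Bézout bound = 4.

deg(f) = 2, deg(g) = 2, so Bézout bound = 4.
Scan x ∈ F_11. For each x, list the y ∈ F_11 with f(x, y) ≡ 0 and those with g(x, y) ≡ 0 (mod 11); the common zeros in that column are the intersection.
  x = 0: f ≡ 0 at y ∈ ∅; g ≡ 0 at y ∈ ∅; common: ∅.
  x = 1: f ≡ 0 at y ∈ {3, 7}; g ≡ 0 at y ∈ ∅; common: ∅.
  x = 2: f ≡ 0 at y ∈ ∅; g ≡ 0 at y ∈ ∅; common: ∅.
  x = 3: f ≡ 0 at y ∈ {0, 8}; g ≡ 0 at y ∈ ∅; common: ∅.
  x = 4: f ≡ 0 at y ∈ {8, 10}; g ≡ 0 at y ∈ ∅; common: ∅.
  x = 5: f ≡ 0 at y ∈ {7, 10}; g ≡ 0 at y ∈ ∅; common: ∅.
  x = 6: f ≡ 0 at y ∈ ∅; g ≡ 0 at y ∈ ∅; common: ∅.
  x = 7: f ≡ 0 at y ∈ {0, 4}; g ≡ 0 at y ∈ ∅; common: ∅.
  x = 8: f ≡ 0 at y ∈ ∅; g ≡ 0 at y ∈ {9}; common: ∅.
  x = 9: f ≡ 0 at y ∈ ∅; g ≡ 0 at y ∈ ∅; common: ∅.
  x = 10: f ≡ 0 at y ∈ ∅; g ≡ 0 at y ∈ ∅; common: ∅.
Collecting: common zeros = ∅, so the count is 0.
Comparison with the Bézout bound: 0 ≤ 4 = deg(f)·deg(g), as expected for curves with no common component (the affine F_11-count falls short of the bound because intersections may lie at infinity, over extension fields, or carry multiplicity).


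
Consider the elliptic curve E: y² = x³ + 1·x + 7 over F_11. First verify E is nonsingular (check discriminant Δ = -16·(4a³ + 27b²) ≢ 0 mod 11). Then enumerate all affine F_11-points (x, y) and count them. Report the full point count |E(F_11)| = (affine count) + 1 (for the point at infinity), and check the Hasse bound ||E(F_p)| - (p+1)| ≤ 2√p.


Affine points = {(1, 3), (1, 8), (3, 2), (3, 9), (4, 3), (4, 8), (5, 4), (5, 7), (6, 3), (6, 8), (7, 4), (7, 7), (10, 4), (10, 7)}; affine count = 14; |E(F_11)| = 15.

Discriminant check: Δ ∝ 4a³ + 27b² = 4·1³ + 27·7² = 4·1 + 27·49 ≡ 7 (mod 11). Nonzero ⇒ E is nonsingular.
For each x ∈ F_11, compute rhs = x³ + 1·x + 7 mod 11, then count y ∈ F_11 with y² ≡ rhs.
  x = 0: rhs = 7, matching y values: none (0 points).
  x = 1: rhs = 9, matching y values: 3, 8 (2 points).
  x = 2: rhs = 6, matching y values: none (0 points).
  x = 3: rhs = 4, matching y values: 2, 9 (2 points).
  x = 4: rhs = 9, matching y values: 3, 8 (2 points).
  x = 5: rhs = 5, matching y values: 4, 7 (2 points).
  x = 6: rhs = 9, matching y values: 3, 8 (2 points).
  x = 7: rhs = 5, matching y values: 4, 7 (2 points).
  x = 8: rhs = 10, matching y values: none (0 points).
  x = 9: rhs = 8, matching y values: none (0 points).
  x = 10: rhs = 5, matching y values: 4, 7 (2 points).
Total affine count: 14.
Full point count |E(F_11)| = 14 + 1 = 15.
Hasse bound: |15 − (11+1)| = |3| = 3 ≤ 2√11 ≈ 6.6332 ✓.


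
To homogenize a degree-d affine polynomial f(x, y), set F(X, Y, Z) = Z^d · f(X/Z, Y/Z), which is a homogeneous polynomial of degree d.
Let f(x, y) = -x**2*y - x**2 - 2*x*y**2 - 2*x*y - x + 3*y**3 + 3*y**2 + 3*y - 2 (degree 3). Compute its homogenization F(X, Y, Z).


F(X, Y, Z) = -X**2*Y - X**2*Z - 2*X*Y**2 - 2*X*Y*Z - X*Z**2 + 3*Y**3 + 3*Y**2*Z + 3*Y*Z**2 - 2*Z**3

deg(f) = 3.
Substitute x = X/Z, y = Y/Z into f, then multiply by Z^3.
  monomial -1·x^2·y^1 ↦ -1·X^2·Y^1·Z^0.
  monomial -1·x^2·y^0 ↦ -1·X^2·Y^0·Z^1.
  monomial -2·x^1·y^2 ↦ -2·X^1·Y^2·Z^0.
  monomial -2·x^1·y^1 ↦ -2·X^1·Y^1·Z^1.
  monomial -1·x^1·y^0 ↦ -1·X^1·Y^0·Z^2.
  monomial 3·x^0·y^3 ↦ 3·X^0·Y^3·Z^0.
  monomial 3·x^0·y^2 ↦ 3·X^0·Y^2·Z^1.
  monomial 3·x^0·y^1 ↦ 3·X^0·Y^1·Z^2.
  monomial -2·x^0·y^0 ↦ -2·X^0·Y^0·Z^3.
Collecting: F(X, Y, Z) = -X**2*Y - X**2*Z - 2*X*Y**2 - 2*X*Y*Z - X*Z**2 + 3*Y**3 + 3*Y**2*Z + 3*Y*Z**2 - 2*Z**3.


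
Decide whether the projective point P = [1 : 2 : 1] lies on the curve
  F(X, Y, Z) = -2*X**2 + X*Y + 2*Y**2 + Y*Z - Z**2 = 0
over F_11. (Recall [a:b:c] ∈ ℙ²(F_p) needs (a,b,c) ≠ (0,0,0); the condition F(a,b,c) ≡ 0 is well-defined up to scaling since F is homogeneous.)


F(1,2,1) ≡ 9 (mod 11); P is NOT on the curve.

Evaluate F(1, 2, 1) term-by-term (mod 11).
  -2*X**2 ↦ -2·1·1·1 = -2
  X*Y ↦ 1·1·2·1 = 2
  2*Y**2 ↦ 2·1·4·1 = 8
  Y*Z ↦ 1·1·2·1 = 2
  -Z**2 ↦ -1·1·1·1 = -1
Sum: F(1, 2, 1) = (-2) + (2) + (8) + (2) + (-1) = 9.
Reducing mod 11: 9 ≡ 9 (mod 11).
Since F(a, b, c) ≡ 9 ≠ 0 (mod 11), P does NOT lie on the curve.


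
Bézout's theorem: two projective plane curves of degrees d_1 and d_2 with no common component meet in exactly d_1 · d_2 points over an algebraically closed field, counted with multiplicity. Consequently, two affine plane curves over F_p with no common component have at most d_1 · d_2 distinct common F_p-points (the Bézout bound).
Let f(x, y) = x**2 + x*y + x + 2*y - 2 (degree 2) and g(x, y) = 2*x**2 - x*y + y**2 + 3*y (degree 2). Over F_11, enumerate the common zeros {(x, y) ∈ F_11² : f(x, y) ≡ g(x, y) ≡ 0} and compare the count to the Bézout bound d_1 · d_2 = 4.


Common zeros: {(3, 9), (4, 8), (9, 2), (9, 4)}; count = 4; Bézout bound = 4.

deg(f) = 2, deg(g) = 2, so Bézout bound = 4.
Scan x ∈ F_11. For each x, list the y ∈ F_11 with f(x, y) ≡ 0 and those with g(x, y) ≡ 0 (mod 11); the common zeros in that column are the intersection.
  x = 0: f ≡ 0 at y ∈ {1}; g ≡ 0 at y ∈ {0, 8}; common: ∅.
  x = 1: f ≡ 0 at y ∈ {0}; g ≡ 0 at y ∈ ∅; common: ∅.
  x = 2: f ≡ 0 at y ∈ {10}; g ≡ 0 at y ∈ ∅; common: ∅.
  x = 3: f ≡ 0 at y ∈ {9}; g ≡ 0 at y ∈ {2, 9}; common: {9}.
  x = 4: f ≡ 0 at y ∈ {8}; g ≡ 0 at y ∈ {4, 8}; common: {8}.
  x = 5: f ≡ 0 at y ∈ {7}; g ≡ 0 at y ∈ ∅; common: ∅.
  x = 6: f ≡ 0 at y ∈ {6}; g ≡ 0 at y ∈ ∅; common: ∅.
  x = 7: f ≡ 0 at y ∈ {5}; g ≡ 0 at y ∈ {6, 9}; common: ∅.
  x = 8: f ≡ 0 at y ∈ {4}; g ≡ 0 at y ∈ ∅; common: ∅.
  x = 9: f ≡ 0 at y ∈ {0, 1, 2, 3, 4, 5, 6, 7, 8, 9, 10}; g ≡ 0 at y ∈ {2, 4}; common: {2, 4}.
  x = 10: f ≡ 0 at y ∈ {2}; g ≡ 0 at y ∈ ∅; common: ∅.
Collecting: common zeros = {(3, 9), (4, 8), (9, 2), (9, 4)}, so the count is 4.
Comparison with the Bézout bound: 4 ≤ 4 = deg(f)·deg(g), as expected for curves with no common component (the bound is attained).


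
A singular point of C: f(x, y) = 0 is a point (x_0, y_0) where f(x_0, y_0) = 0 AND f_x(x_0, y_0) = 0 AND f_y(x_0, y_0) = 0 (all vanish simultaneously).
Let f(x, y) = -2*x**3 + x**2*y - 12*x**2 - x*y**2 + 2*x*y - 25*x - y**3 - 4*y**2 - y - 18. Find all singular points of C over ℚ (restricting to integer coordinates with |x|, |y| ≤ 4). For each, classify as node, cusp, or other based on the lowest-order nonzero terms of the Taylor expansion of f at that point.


Singular points: {(-2, -1)}; classification: node.

Compute partial derivatives:
  f_x = -6*x**2 + 2*x*y - 24*x - y**2 + 2*y - 25.
  f_y = x**2 - 2*x*y + 2*x - 3*y**2 - 8*y - 1.
Scan x_0 ∈ {−4, ..., 4}. For each x_0, f_y(x_0, y) is a polynomial in y; find its integer roots y ∈ {−4, ..., 4}, then test f_x and f at those candidates.
  x = -4: f_y(-4, y) = 7 - 3*y**2; no integer root y with |y| ≤ 4.
  x = -3: f_y(-3, y) = -3*y**2 - 2*y + 2; no integer root y with |y| ≤ 4.
  x = -2: f_y(-2, y) = -3*y**2 - 4*y - 1; vanishes at y ∈ {-1}. (-2, -1): f_x = 0, f = 0 — SINGULAR.
  x = -1: f_y(-1, y) = -3*y**2 - 6*y - 2; no integer root y with |y| ≤ 4.
  x = 0: f_y(0, y) = -3*y**2 - 8*y - 1; no integer root y with |y| ≤ 4.
  x = 1: f_y(1, y) = -3*y**2 - 10*y + 2; no integer root y with |y| ≤ 4.
  x = 2: f_y(2, y) = -3*y**2 - 12*y + 7; no integer root y with |y| ≤ 4.
  x = 3: f_y(3, y) = -3*y**2 - 14*y + 14; no integer root y with |y| ≤ 4.
  x = 4: f_y(4, y) = -3*y**2 - 16*y + 23; no integer root y with |y| ≤ 4.
Only singular point on the grid: (-2, -1).
Classify: substitute x = -2 + u, y = -1 + v and expand: f = -2*u**3 + u**2*v - u**2 - u*v**2 - v**3 + v**2.
No constant or linear terms (consistent with a singular point). Quadratic part: -u**2 + v**2. Cubic part: -2*u**3 + u**2*v - u*v**2 - v**3.
The quadratic part v**2 - u**2 = (v − u)(v + u) splits into two distinct linear factors, so there are two distinct tangent lines y − -1 = ±(x − -2) — this is a node (ordinary double point).
Classification: node.


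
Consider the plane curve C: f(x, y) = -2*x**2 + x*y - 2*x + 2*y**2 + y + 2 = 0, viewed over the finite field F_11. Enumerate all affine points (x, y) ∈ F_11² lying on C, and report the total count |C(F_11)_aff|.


Affine F_11-points: {(1, 3), (1, 7), (2, 5), (2, 10), (3, 0), (3, 9), (5, 3), (5, 5), (6, 4), (6, 9), (7, 0), (7, 7)}; count = 12.

For each of the 121 pairs (x, y) ∈ F_11², evaluate f(x, y) mod 11. Record the zeros.
  x = 0: [0↦2, 1↦5, 2↦1, 3↦1, 4↦5, 5↦2, 6↦3, 7↦8, 8↦6, 9↦8, 10↦3]  zeros at y ∈ ∅
  x = 1: [0↦9, 1↦2, 2↦10, 3↦0, 4↦5, 5↦3, 6↦5, 7↦0, 8↦10, 9↦2, 10↦9]  zeros at y ∈ {3, 7}
  x = 2: [0↦1, 1↦6, 2↦4, 3↦6, 4↦1, 5↦0, 6↦3, 7↦10, 8↦10, 9↦3, 10↦0]  zeros at y ∈ {5, 10}
  x = 3: [0↦0, 1↦6, 2↦5, 3↦8, 4↦4, 5↦4, 6↦8, 7↦5, 8↦6, 9↦0, 10↦9]  zeros at y ∈ {0, 9}
  x = 4: [0↦6, 1↦2, 2↦2, 3↦6, 4↦3, 5↦4, 6↦9, 7↦7, 8↦9, 9↦4, 10↦3]  zeros at y ∈ ∅
  x = 5: [0↦8, 1↦5, 2↦6, 3↦0, 4↦9, 5↦0, 6↦6, 7↦5, 8↦8, 9↦4, 10↦4]  zeros at y ∈ {3, 5}
  x = 6: [0↦6, 1↦4, 2↦6, 3↦1, 4↦0, 5↦3, 6↦10, 7↦10, 8↦3, 9↦0, 10↦1]  zeros at y ∈ {4, 9}
  x = 7: [0↦0, 1↦10, 2↦2, 3↦9, 4↦9, 5↦2, 6↦10, 7↦0, 8↦5, 9↦3, 10↦5]  zeros at y ∈ {0, 7}
  x = 8: [0↦1, 1↦1, 2↦5, 3↦2, 4↦3, 5↦8, 6↦6, 7↦8, 8↦3, 9↦2, 10↦5]  zeros at y ∈ ∅
  x = 9: [0↦9, 1↦10, 2↦4, 3↦2, 4↦4, 5↦10, 6↦9, 7↦1, 8↦8, 9↦8, 10↦1]  zeros at y ∈ ∅
  x = 10: [0↦2, 1↦4, 2↦10, 3↦9, 4↦1, 5↦8, 6↦8, 7↦1, 8↦9, 9↦10, 10↦4]  zeros at y ∈ ∅
Collecting zeros: affine points = {(1, 3), (1, 7), (2, 5), (2, 10), (3, 0), (3, 9), (5, 3), (5, 5), (6, 4), (6, 9), (7, 0), (7, 7)}.
Total count |C(F_11)_aff| = 12.


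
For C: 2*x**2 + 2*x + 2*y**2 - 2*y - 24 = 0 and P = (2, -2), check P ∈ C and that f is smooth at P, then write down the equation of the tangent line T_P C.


Tangent line at P: 10*x - 10*y - 40 = 0.

Step 1: f(2, -2) = 0, so P lies on C.
Step 2: partial derivatives
  f_x(x, y) = 4*x + 2, f_y(x, y) = 4*y - 2.
  f_x(P) = 10, f_y(P) = -10 (gradient nonzero, so P is smooth).
Step 3: tangent line at P: 10·(x − 2) + -10·(y − -2) = 0.
Expanding: 10*x - 10*y - 40 = 0.


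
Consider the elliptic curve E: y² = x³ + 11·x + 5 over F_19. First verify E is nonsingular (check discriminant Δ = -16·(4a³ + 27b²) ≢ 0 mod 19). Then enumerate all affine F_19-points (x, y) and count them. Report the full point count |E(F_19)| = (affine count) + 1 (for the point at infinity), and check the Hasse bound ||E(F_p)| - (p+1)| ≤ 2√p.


Affine points = {(0, 9), (0, 10), (1, 6), (1, 13), (2, 4), (2, 15), (7, 8), (7, 11), (8, 4), (8, 15), (9, 4), (9, 15), (15, 7), (15, 12)}; affine count = 14; |E(F_19)| = 15.

Discriminant check: Δ ∝ 4a³ + 27b² = 4·11³ + 27·5² = 4·1331 + 27·25 ≡ 14 (mod 19). Nonzero ⇒ E is nonsingular.
For each x ∈ F_19, compute rhs = x³ + 11·x + 5 mod 19, then count y ∈ F_19 with y² ≡ rhs.
  x = 0: rhs = 5, matching y values: 9, 10 (2 points).
  x = 1: rhs = 17, matching y values: 6, 13 (2 points).
  x = 2: rhs = 16, matching y values: 4, 15 (2 points).
  x = 3: rhs = 8, matching y values: none (0 points).
  x = 4: rhs = 18, matching y values: none (0 points).
  x = 5: rhs = 14, matching y values: none (0 points).
  x = 6: rhs = 2, matching y values: none (0 points).
  x = 7: rhs = 7, matching y values: 8, 11 (2 points).
  x = 8: rhs = 16, matching y values: 4, 15 (2 points).
  x = 9: rhs = 16, matching y values: 4, 15 (2 points).
  x = 10: rhs = 13, matching y values: none (0 points).
  x = 11: rhs = 13, matching y values: none (0 points).
  x = 12: rhs = 3, matching y values: none (0 points).
  x = 13: rhs = 8, matching y values: none (0 points).
  x = 14: rhs = 15, matching y values: none (0 points).
  x = 15: rhs = 11, matching y values: 7, 12 (2 points).
  x = 16: rhs = 2, matching y values: none (0 points).
  x = 17: rhs = 13, matching y values: none (0 points).
  x = 18: rhs = 12, matching y values: none (0 points).
Total affine count: 14.
Full point count |E(F_19)| = 14 + 1 = 15.
Hasse bound: |15 − (19+1)| = |-5| = 5 ≤ 2√19 ≈ 8.7178 ✓.


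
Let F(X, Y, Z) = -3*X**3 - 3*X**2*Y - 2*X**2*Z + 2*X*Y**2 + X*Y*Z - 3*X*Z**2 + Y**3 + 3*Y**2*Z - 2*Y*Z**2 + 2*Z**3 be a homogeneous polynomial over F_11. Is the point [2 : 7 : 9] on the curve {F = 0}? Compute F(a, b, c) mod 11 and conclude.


F(2,7,9) ≡ 7 (mod 11); P is NOT on the curve.

Evaluate F(2, 7, 9) term-by-term (mod 11).
  -3*X**3 ↦ -3·8·1·1 = -24
  -3*X**2*Y ↦ -3·4·7·1 = -84
  -2*X**2*Z ↦ -2·4·1·9 = -72
  2*X*Y**2 ↦ 2·2·49·1 = 196
  X*Y*Z ↦ 1·2·7·9 = 126
  -3*X*Z**2 ↦ -3·2·1·81 = -486
  Y**3 ↦ 1·1·343·1 = 343
  3*Y**2*Z ↦ 3·1·49·9 = 1323
  -2*Y*Z**2 ↦ -2·1·7·81 = -1134
  2*Z**3 ↦ 2·1·1·729 = 1458
Sum: F(2, 7, 9) = (-24) + (-84) + (-72) + (196) + (126) + (-486) + (343) + (1323) + (-1134) + (1458) = 1646.
Reducing mod 11: 1646 ≡ 7 (mod 11).
Since F(a, b, c) ≡ 7 ≠ 0 (mod 11), P does NOT lie on the curve.


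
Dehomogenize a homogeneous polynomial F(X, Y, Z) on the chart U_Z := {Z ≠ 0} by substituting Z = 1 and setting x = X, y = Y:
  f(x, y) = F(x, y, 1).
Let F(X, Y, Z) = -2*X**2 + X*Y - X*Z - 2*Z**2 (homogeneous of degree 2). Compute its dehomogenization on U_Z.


f(x, y) = -2*x**2 + x*y - x - 2

On U_Z we set Z = 1. Each monomial c·X^i·Y^j·Z^k in F becomes c·x^i·y^j·1^k = c·x^i·y^j.
Substituting Z = 1: F(X, Y, 1) = -2*x**2 + x*y - x - 2.
Note: deg(f) ≤ deg(F) = 2; strict inequality happens when F is divisible by Z (lost terms).


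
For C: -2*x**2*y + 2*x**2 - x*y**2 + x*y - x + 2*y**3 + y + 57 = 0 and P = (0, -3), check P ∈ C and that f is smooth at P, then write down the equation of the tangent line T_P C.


Tangent line at P: -13*x + 55*y + 165 = 0.

Step 1: f(0, -3) = 0, so P lies on C.
Step 2: partial derivatives
  f_x(x, y) = -4*x*y + 4*x - y**2 + y - 1, f_y(x, y) = -2*x**2 - 2*x*y + x + 6*y**2 + 1.
  f_x(P) = -13, f_y(P) = 55 (gradient nonzero, so P is smooth).
Step 3: tangent line at P: -13·(x − 0) + 55·(y − -3) = 0.
Expanding: -13*x + 55*y + 165 = 0.


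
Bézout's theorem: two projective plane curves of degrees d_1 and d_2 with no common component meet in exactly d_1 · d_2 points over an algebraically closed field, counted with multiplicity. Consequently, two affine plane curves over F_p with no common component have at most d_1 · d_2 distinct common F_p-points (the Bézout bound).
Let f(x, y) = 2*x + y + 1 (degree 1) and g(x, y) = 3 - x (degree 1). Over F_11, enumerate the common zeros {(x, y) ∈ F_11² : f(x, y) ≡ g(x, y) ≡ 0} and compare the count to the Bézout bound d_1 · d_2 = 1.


Common zeros: {(3, 4)}; count = 1; Bézout bound = 1.

deg(f) = 1, deg(g) = 1, so Bézout bound = 1.
Scan x ∈ F_11. For each x, list the y ∈ F_11 with f(x, y) ≡ 0 and those with g(x, y) ≡ 0 (mod 11); the common zeros in that column are the intersection.
  x = 0: f ≡ 0 at y ∈ {10}; g ≡ 0 at y ∈ ∅; common: ∅.
  x = 1: f ≡ 0 at y ∈ {8}; g ≡ 0 at y ∈ ∅; common: ∅.
  x = 2: f ≡ 0 at y ∈ {6}; g ≡ 0 at y ∈ ∅; common: ∅.
  x = 3: f ≡ 0 at y ∈ {4}; g ≡ 0 at y ∈ {0, 1, 2, 3, 4, 5, 6, 7, 8, 9, 10}; common: {4}.
  x = 4: f ≡ 0 at y ∈ {2}; g ≡ 0 at y ∈ ∅; common: ∅.
  x = 5: f ≡ 0 at y ∈ {0}; g ≡ 0 at y ∈ ∅; common: ∅.
  x = 6: f ≡ 0 at y ∈ {9}; g ≡ 0 at y ∈ ∅; common: ∅.
  x = 7: f ≡ 0 at y ∈ {7}; g ≡ 0 at y ∈ ∅; common: ∅.
  x = 8: f ≡ 0 at y ∈ {5}; g ≡ 0 at y ∈ ∅; common: ∅.
  x = 9: f ≡ 0 at y ∈ {3}; g ≡ 0 at y ∈ ∅; common: ∅.
  x = 10: f ≡ 0 at y ∈ {1}; g ≡ 0 at y ∈ ∅; common: ∅.
Collecting: common zeros = {(3, 4)}, so the count is 1.
Comparison with the Bézout bound: 1 ≤ 1 = deg(f)·deg(g), as expected for curves with no common component (the bound is attained).


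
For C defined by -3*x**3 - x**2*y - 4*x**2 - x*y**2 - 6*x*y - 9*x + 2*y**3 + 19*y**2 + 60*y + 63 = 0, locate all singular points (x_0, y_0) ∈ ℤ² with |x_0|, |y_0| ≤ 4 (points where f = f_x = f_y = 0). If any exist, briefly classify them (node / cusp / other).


Singular points: {(0, -3)}; classification: node.

Compute partial derivatives:
  f_x = -9*x**2 - 2*x*y - 8*x - y**2 - 6*y - 9.
  f_y = -x**2 - 2*x*y - 6*x + 6*y**2 + 38*y + 60.
Scan x_0 ∈ {−4, ..., 4}. For each x_0, f_y(x_0, y) is a polynomial in y; find its integer roots y ∈ {−4, ..., 4}, then test f_x and f at those candidates.
  x = -4: f_y(-4, y) = 6*y**2 + 46*y + 68; vanishes at y ∈ {-2}. (-4, -2): f_x = -129 ≠ 0.
  x = -3: f_y(-3, y) = 6*y**2 + 44*y + 69; no integer root y with |y| ≤ 4.
  x = -2: f_y(-2, y) = 6*y**2 + 42*y + 68; no integer root y with |y| ≤ 4.
  x = -1: f_y(-1, y) = 6*y**2 + 40*y + 65; no integer root y with |y| ≤ 4.
  x = 0: f_y(0, y) = 6*y**2 + 38*y + 60; vanishes at y ∈ {-3}. (0, -3): f_x = 0, f = 0 — SINGULAR.
  x = 1: f_y(1, y) = 6*y**2 + 36*y + 53; no integer root y with |y| ≤ 4.
  x = 2: f_y(2, y) = 6*y**2 + 34*y + 44; vanishes at y ∈ {-2}. (2, -2): f_x = -45 ≠ 0.
  x = 3: f_y(3, y) = 6*y**2 + 32*y + 33; no integer root y with |y| ≤ 4.
  x = 4: f_y(4, y) = 6*y**2 + 30*y + 20; no integer root y with |y| ≤ 4.
Only singular point on the grid: (0, -3).
Classify: substitute x = 0 + u, y = -3 + v and expand: f = -3*u**3 - u**2*v - u**2 - u*v**2 + 2*v**3 + v**2.
No constant or linear terms (consistent with a singular point). Quadratic part: -u**2 + v**2. Cubic part: -3*u**3 - u**2*v - u*v**2 + 2*v**3.
The quadratic part v**2 - u**2 = (v − u)(v + u) splits into two distinct linear factors, so there are two distinct tangent lines y − -3 = ±(x − 0) — this is a node (ordinary double point).
Classification: node.


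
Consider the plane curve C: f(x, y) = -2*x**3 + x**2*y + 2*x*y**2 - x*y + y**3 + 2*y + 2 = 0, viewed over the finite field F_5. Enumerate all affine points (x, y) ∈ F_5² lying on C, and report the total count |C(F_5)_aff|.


Affine F_5-points: {(0, 1), (0, 3), (1, 0), (1, 1), (1, 2), (2, 1), (2, 4), (3, 4), (4, 3)}; count = 9.

For each of the 25 pairs (x, y) ∈ F_5², evaluate f(x, y) mod 5. Record the zeros.
  x = 0: [0↦2, 1↦0, 2↦4, 3↦0, 4↦4]  zeros at y ∈ {1, 3}
  x = 1: [0↦0, 1↦0, 2↦0, 3↦1, 4↦4]  zeros at y ∈ {0, 1, 2}
  x = 2: [0↦1, 1↦0, 2↦3, 3↦1, 4↦0]  zeros at y ∈ {1, 4}
  x = 3: [0↦3, 1↦3, 2↦1, 3↦3, 4↦0]  zeros at y ∈ {4}
  x = 4: [0↦4, 1↦2, 2↦2, 3↦0, 4↦2]  zeros at y ∈ {3}
Collecting zeros: affine points = {(0, 1), (0, 3), (1, 0), (1, 1), (1, 2), (2, 1), (2, 4), (3, 4), (4, 3)}.
Total count |C(F_5)_aff| = 9.


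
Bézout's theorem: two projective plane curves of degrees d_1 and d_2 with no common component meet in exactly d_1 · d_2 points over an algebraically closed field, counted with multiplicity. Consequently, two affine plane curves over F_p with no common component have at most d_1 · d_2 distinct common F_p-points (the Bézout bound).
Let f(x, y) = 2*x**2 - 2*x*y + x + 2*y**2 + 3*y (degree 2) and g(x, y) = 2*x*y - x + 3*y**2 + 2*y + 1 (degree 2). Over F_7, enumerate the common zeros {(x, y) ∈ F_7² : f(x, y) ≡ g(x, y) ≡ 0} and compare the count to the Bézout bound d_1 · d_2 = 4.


Common zeros: ∅; count = 0; Bézout bound = 4.

deg(f) = 2, deg(g) = 2, so Bézout bound = 4.
Scan x ∈ F_7. For each x, list the y ∈ F_7 with f(x, y) ≡ 0 and those with g(x, y) ≡ 0 (mod 7); the common zeros in that column are the intersection.
  x = 0: f ≡ 0 at y ∈ {0, 2}; g ≡ 0 at y ∈ ∅; common: ∅.
  x = 1: f ≡ 0 at y ∈ ∅; g ≡ 0 at y ∈ {0, 1}; common: ∅.
  x = 2: f ≡ 0 at y ∈ ∅; g ≡ 0 at y ∈ ∅; common: ∅.
  x = 3: f ≡ 0 at y ∈ {0, 5}; g ≡ 0 at y ∈ {3, 6}; common: ∅.
  x = 4: f ≡ 0 at y ∈ ∅; g ≡ 0 at y ∈ ∅; common: ∅.
  x = 5: f ≡ 0 at y ∈ {2, 5}; g ≡ 0 at y ∈ ∅; common: ∅.
  x = 6: f ≡ 0 at y ∈ ∅; g ≡ 0 at y ∈ {2, 5}; common: ∅.
Collecting: common zeros = ∅, so the count is 0.
Comparison with the Bézout bound: 0 ≤ 4 = deg(f)·deg(g), as expected for curves with no common component (the affine F_7-count falls short of the bound because intersections may lie at infinity, over extension fields, or carry multiplicity).


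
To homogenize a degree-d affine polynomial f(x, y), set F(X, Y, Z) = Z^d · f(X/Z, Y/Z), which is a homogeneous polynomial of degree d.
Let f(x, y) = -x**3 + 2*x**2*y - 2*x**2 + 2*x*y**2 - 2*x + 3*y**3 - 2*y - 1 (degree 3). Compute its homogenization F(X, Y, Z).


F(X, Y, Z) = -X**3 + 2*X**2*Y - 2*X**2*Z + 2*X*Y**2 - 2*X*Z**2 + 3*Y**3 - 2*Y*Z**2 - Z**3

deg(f) = 3.
Substitute x = X/Z, y = Y/Z into f, then multiply by Z^3.
  monomial -1·x^3·y^0 ↦ -1·X^3·Y^0·Z^0.
  monomial 2·x^2·y^1 ↦ 2·X^2·Y^1·Z^0.
  monomial -2·x^2·y^0 ↦ -2·X^2·Y^0·Z^1.
  monomial 2·x^1·y^2 ↦ 2·X^1·Y^2·Z^0.
  monomial -2·x^1·y^0 ↦ -2·X^1·Y^0·Z^2.
  monomial 3·x^0·y^3 ↦ 3·X^0·Y^3·Z^0.
  monomial -2·x^0·y^1 ↦ -2·X^0·Y^1·Z^2.
  monomial -1·x^0·y^0 ↦ -1·X^0·Y^0·Z^3.
Collecting: F(X, Y, Z) = -X**3 + 2*X**2*Y - 2*X**2*Z + 2*X*Y**2 - 2*X*Z**2 + 3*Y**3 - 2*Y*Z**2 - Z**3.


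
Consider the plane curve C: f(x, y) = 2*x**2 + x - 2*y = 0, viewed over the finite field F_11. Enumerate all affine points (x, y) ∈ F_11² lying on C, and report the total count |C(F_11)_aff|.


Affine F_11-points: {(0, 0), (1, 7), (2, 5), (3, 5), (4, 7), (5, 0), (6, 6), (7, 3), (8, 2), (9, 3), (10, 6)}; count = 11.

For each of the 121 pairs (x, y) ∈ F_11², evaluate f(x, y) mod 11. Record the zeros.
  x = 0: [0↦0, 1↦9, 2↦7, 3↦5, 4↦3, 5↦1, 6↦10, 7↦8, 8↦6, 9↦4, 10↦2]  zeros at y ∈ {0}
  x = 1: [0↦3, 1↦1, 2↦10, 3↦8, 4↦6, 5↦4, 6↦2, 7↦0, 8↦9, 9↦7, 10↦5]  zeros at y ∈ {7}
  x = 2: [0↦10, 1↦8, 2↦6, 3↦4, 4↦2, 5↦0, 6↦9, 7↦7, 8↦5, 9↦3, 10↦1]  zeros at y ∈ {5}
  x = 3: [0↦10, 1↦8, 2↦6, 3↦4, 4↦2, 5↦0, 6↦9, 7↦7, 8↦5, 9↦3, 10↦1]  zeros at y ∈ {5}
  x = 4: [0↦3, 1↦1, 2↦10, 3↦8, 4↦6, 5↦4, 6↦2, 7↦0, 8↦9, 9↦7, 10↦5]  zeros at y ∈ {7}
  x = 5: [0↦0, 1↦9, 2↦7, 3↦5, 4↦3, 5↦1, 6↦10, 7↦8, 8↦6, 9↦4, 10↦2]  zeros at y ∈ {0}
  x = 6: [0↦1, 1↦10, 2↦8, 3↦6, 4↦4, 5↦2, 6↦0, 7↦9, 8↦7, 9↦5, 10↦3]  zeros at y ∈ {6}
  x = 7: [0↦6, 1↦4, 2↦2, 3↦0, 4↦9, 5↦7, 6↦5, 7↦3, 8↦1, 9↦10, 10↦8]  zeros at y ∈ {3}
  x = 8: [0↦4, 1↦2, 2↦0, 3↦9, 4↦7, 5↦5, 6↦3, 7↦1, 8↦10, 9↦8, 10↦6]  zeros at y ∈ {2}
  x = 9: [0↦6, 1↦4, 2↦2, 3↦0, 4↦9, 5↦7, 6↦5, 7↦3, 8↦1, 9↦10, 10↦8]  zeros at y ∈ {3}
  x = 10: [0↦1, 1↦10, 2↦8, 3↦6, 4↦4, 5↦2, 6↦0, 7↦9, 8↦7, 9↦5, 10↦3]  zeros at y ∈ {6}
Collecting zeros: affine points = {(0, 0), (1, 7), (2, 5), (3, 5), (4, 7), (5, 0), (6, 6), (7, 3), (8, 2), (9, 3), (10, 6)}.
Total count |C(F_11)_aff| = 11.


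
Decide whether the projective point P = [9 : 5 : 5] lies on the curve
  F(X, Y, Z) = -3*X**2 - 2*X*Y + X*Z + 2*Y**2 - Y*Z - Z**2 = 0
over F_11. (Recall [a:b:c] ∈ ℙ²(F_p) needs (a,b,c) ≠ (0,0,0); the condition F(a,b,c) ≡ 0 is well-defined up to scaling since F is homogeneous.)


F(9,5,5) ≡ 9 (mod 11); P is NOT on the curve.

Evaluate F(9, 5, 5) term-by-term (mod 11).
  -3*X**2 ↦ -3·81·1·1 = -243
  -2*X*Y ↦ -2·9·5·1 = -90
  X*Z ↦ 1·9·1·5 = 45
  2*Y**2 ↦ 2·1·25·1 = 50
  -Y*Z ↦ -1·1·5·5 = -25
  -Z**2 ↦ -1·1·1·25 = -25
Sum: F(9, 5, 5) = (-243) + (-90) + (45) + (50) + (-25) + (-25) = -288.
Reducing mod 11: -288 ≡ 9 (mod 11).
Since F(a, b, c) ≡ 9 ≠ 0 (mod 11), P does NOT lie on the curve.


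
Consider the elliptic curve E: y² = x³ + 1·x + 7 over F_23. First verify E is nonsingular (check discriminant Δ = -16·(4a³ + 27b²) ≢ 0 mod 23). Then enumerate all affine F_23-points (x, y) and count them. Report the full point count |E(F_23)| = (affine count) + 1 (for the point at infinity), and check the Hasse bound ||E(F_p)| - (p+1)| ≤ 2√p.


Affine points = {(1, 3), (1, 20), (4, 11), (4, 12), (7, 9), (7, 14), (9, 3), (9, 20), (13, 3), (13, 20), (15, 4), (15, 19), (16, 5), (16, 18), (19, 10), (19, 13), (20, 0)}; affine count = 17; |E(F_23)| = 18.

Discriminant check: Δ ∝ 4a³ + 27b² = 4·1³ + 27·7² = 4·1 + 27·49 ≡ 16 (mod 23). Nonzero ⇒ E is nonsingular.
For each x ∈ F_23, compute rhs = x³ + 1·x + 7 mod 23, then count y ∈ F_23 with y² ≡ rhs.
  x = 0: rhs = 7, matching y values: none (0 points).
  x = 1: rhs = 9, matching y values: 3, 20 (2 points).
  x = 2: rhs = 17, matching y values: none (0 points).
  x = 3: rhs = 14, matching y values: none (0 points).
  x = 4: rhs = 6, matching y values: 11, 12 (2 points).
  x = 5: rhs = 22, matching y values: none (0 points).
  x = 6: rhs = 22, matching y values: none (0 points).
  x = 7: rhs = 12, matching y values: 9, 14 (2 points).
  x = 8: rhs = 21, matching y values: none (0 points).
  x = 9: rhs = 9, matching y values: 3, 20 (2 points).
  x = 10: rhs = 5, matching y values: none (0 points).
  x = 11: rhs = 15, matching y values: none (0 points).
  x = 12: rhs = 22, matching y values: none (0 points).
  x = 13: rhs = 9, matching y values: 3, 20 (2 points).
  x = 14: rhs = 5, matching y values: none (0 points).
  x = 15: rhs = 16, matching y values: 4, 19 (2 points).
  x = 16: rhs = 2, matching y values: 5, 18 (2 points).
  x = 17: rhs = 15, matching y values: none (0 points).
  x = 18: rhs = 15, matching y values: none (0 points).
  x = 19: rhs = 8, matching y values: 10, 13 (2 points).
  x = 20: rhs = 0, matching y values: 0 (1 points).
  x = 21: rhs = 20, matching y values: none (0 points).
  x = 22: rhs = 5, matching y values: none (0 points).
Total affine count: 17.
Full point count |E(F_23)| = 17 + 1 = 18.
Hasse bound: |18 − (23+1)| = |-6| = 6 ≤ 2√23 ≈ 9.5917 ✓.


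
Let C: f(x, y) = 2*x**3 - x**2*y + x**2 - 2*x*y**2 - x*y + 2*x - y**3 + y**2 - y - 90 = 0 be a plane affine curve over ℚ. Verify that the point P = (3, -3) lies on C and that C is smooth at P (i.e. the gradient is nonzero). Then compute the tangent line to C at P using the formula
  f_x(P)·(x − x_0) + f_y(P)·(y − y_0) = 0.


Tangent line at P: 65*x - 10*y - 225 = 0.

Step 1: f(3, -3) = 0, so P lies on C.
Step 2: partial derivatives
  f_x(x, y) = 6*x**2 - 2*x*y + 2*x - 2*y**2 - y + 2, f_y(x, y) = -x**2 - 4*x*y - x - 3*y**2 + 2*y - 1.
  f_x(P) = 65, f_y(P) = -10 (gradient nonzero, so P is smooth).
Step 3: tangent line at P: 65·(x − 3) + -10·(y − -3) = 0.
Expanding: 65*x - 10*y - 225 = 0.
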